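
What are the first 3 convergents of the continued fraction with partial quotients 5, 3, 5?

Using the convergent recurrence p_i = a_i*p_{i-1} + p_{i-2}, q_i = a_i*q_{i-1} + q_{i-2} with p_{-2}=0, p_{-1}=1, q_{-2}=1, q_{-1}=0:
  i=0: a_0=5, p_0 = 5*1 + 0 = 5, q_0 = 5*0 + 1 = 1.
  i=1: a_1=3, p_1 = 3*5 + 1 = 16, q_1 = 3*1 + 0 = 3.
  i=2: a_2=5, p_2 = 5*16 + 5 = 85, q_2 = 5*3 + 1 = 16.

5/1, 16/3, 85/16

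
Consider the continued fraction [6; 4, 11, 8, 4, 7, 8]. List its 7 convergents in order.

Using the convergent recurrence p_i = a_i*p_{i-1} + p_{i-2}, q_i = a_i*q_{i-1} + q_{i-2} with p_{-2}=0, p_{-1}=1, q_{-2}=1, q_{-1}=0:
  i=0: a_0=6, p_0 = 6*1 + 0 = 6, q_0 = 6*0 + 1 = 1.
  i=1: a_1=4, p_1 = 4*6 + 1 = 25, q_1 = 4*1 + 0 = 4.
  i=2: a_2=11, p_2 = 11*25 + 6 = 281, q_2 = 11*4 + 1 = 45.
  i=3: a_3=8, p_3 = 8*281 + 25 = 2273, q_3 = 8*45 + 4 = 364.
  i=4: a_4=4, p_4 = 4*2273 + 281 = 9373, q_4 = 4*364 + 45 = 1501.
  i=5: a_5=7, p_5 = 7*9373 + 2273 = 67884, q_5 = 7*1501 + 364 = 10871.
  i=6: a_6=8, p_6 = 8*67884 + 9373 = 552445, q_6 = 8*10871 + 1501 = 88469.

6/1, 25/4, 281/45, 2273/364, 9373/1501, 67884/10871, 552445/88469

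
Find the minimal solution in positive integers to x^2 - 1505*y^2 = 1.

First expand sqrt(1505) as a continued fraction. With x_i = (sqrt(1505) + m_i)/d_i and (m_0, d_0) = (0, 1): a_0 = floor(sqrt(1505)) = 38, since 38^2 = 1444 <= 1505 < 1521 = 39^2.
Iterate m_{i+1} = d_i*a_i - m_i, d_{i+1} = (1505 - m_{i+1}^2)/d_i, a_{i+1} = floor((a_0 + m_{i+1})/d_{i+1}):
  m_1 = 1*38 - 0 = 38, d_1 = (1505 - 38^2)/1 = 61/1 = 61, a_1 = floor((38 + 38)/61) = 1.
  m_2 = 61*1 - 38 = 23, d_2 = (1505 - 23^2)/61 = 976/61 = 16, a_2 = floor((38 + 23)/16) = 3.
  m_3 = 16*3 - 23 = 25, d_3 = (1505 - 25^2)/16 = 880/16 = 55, a_3 = floor((38 + 25)/55) = 1.
  m_4 = 55*1 - 25 = 30, d_4 = (1505 - 30^2)/55 = 605/55 = 11, a_4 = floor((38 + 30)/11) = 6.
  m_5 = 11*6 - 30 = 36, d_5 = (1505 - 36^2)/11 = 209/11 = 19, a_5 = floor((38 + 36)/19) = 3.
  m_6 = 19*3 - 36 = 21, d_6 = (1505 - 21^2)/19 = 1064/19 = 56, a_6 = floor((38 + 21)/56) = 1.
  m_7 = 56*1 - 21 = 35, d_7 = (1505 - 35^2)/56 = 280/56 = 5, a_7 = floor((38 + 35)/5) = 14.
  m_8 = 5*14 - 35 = 35, d_8 = (1505 - 35^2)/5 = 280/5 = 56, a_8 = floor((38 + 35)/56) = 1.
  m_9 = 56*1 - 35 = 21, d_9 = (1505 - 21^2)/56 = 1064/56 = 19, a_9 = floor((38 + 21)/19) = 3.
  m_10 = 19*3 - 21 = 36, d_10 = (1505 - 36^2)/19 = 209/19 = 11, a_10 = floor((38 + 36)/11) = 6.
  m_11 = 11*6 - 36 = 30, d_11 = (1505 - 30^2)/11 = 605/11 = 55, a_11 = floor((38 + 30)/55) = 1.
  m_12 = 55*1 - 30 = 25, d_12 = (1505 - 25^2)/55 = 880/55 = 16, a_12 = floor((38 + 25)/16) = 3.
  m_13 = 16*3 - 25 = 23, d_13 = (1505 - 23^2)/16 = 976/16 = 61, a_13 = floor((38 + 23)/61) = 1.
  m_14 = 61*1 - 23 = 38, d_14 = (1505 - 38^2)/61 = 61/61 = 1, a_14 = floor((38 + 38)/1) = 76.
  m_15 = 1*76 - 38 = 38, d_15 = (1505 - 38^2)/1 = 61/1 = 61: (m_15, d_15) = (m_1, d_1) = (38, 61), so from here the quotients repeat a_1, ..., a_14; the period length is 14.
So sqrt(1505) = [38; (1, 3, 1, 6, 3, 1, 14, 1, 3, 6, 1, 3, 1, 76)] with period length k = 14.
k is even, so the fundamental solution of x^2 - 1505y^2 = 1 is (p_{k-1}, q_{k-1}) = (p_13, q_13); compute convergents through index 13.
Convergents (p_i = a_i*p_{i-1} + p_{i-2}, q_i = a_i*q_{i-1} + q_{i-2} with p_{-2}=0, p_{-1}=1, q_{-2}=1, q_{-1}=0):
  i=0: a_0=38, p_0 = 38*1 + 0 = 38, q_0 = 38*0 + 1 = 1.
  i=1: a_1=1, p_1 = 1*38 + 1 = 39, q_1 = 1*1 + 0 = 1.
  i=2: a_2=3, p_2 = 3*39 + 38 = 155, q_2 = 3*1 + 1 = 4.
  i=3: a_3=1, p_3 = 1*155 + 39 = 194, q_3 = 1*4 + 1 = 5.
  i=4: a_4=6, p_4 = 6*194 + 155 = 1319, q_4 = 6*5 + 4 = 34.
  i=5: a_5=3, p_5 = 3*1319 + 194 = 4151, q_5 = 3*34 + 5 = 107.
  i=6: a_6=1, p_6 = 1*4151 + 1319 = 5470, q_6 = 1*107 + 34 = 141.
  i=7: a_7=14, p_7 = 14*5470 + 4151 = 80731, q_7 = 14*141 + 107 = 2081.
  i=8: a_8=1, p_8 = 1*80731 + 5470 = 86201, q_8 = 1*2081 + 141 = 2222.
  i=9: a_9=3, p_9 = 3*86201 + 80731 = 339334, q_9 = 3*2222 + 2081 = 8747.
  i=10: a_10=6, p_10 = 6*339334 + 86201 = 2122205, q_10 = 6*8747 + 2222 = 54704.
  i=11: a_11=1, p_11 = 1*2122205 + 339334 = 2461539, q_11 = 1*54704 + 8747 = 63451.
  i=12: a_12=3, p_12 = 3*2461539 + 2122205 = 9506822, q_12 = 3*63451 + 54704 = 245057.
  i=13: a_13=1, p_13 = 1*9506822 + 2461539 = 11968361, q_13 = 1*245057 + 63451 = 308508.
Check: 11968361^2 - 1505*308508^2 = 143241665026321 - 143241665026320 = 1, so (x, y) = (11968361, 308508) solves the equation, and by the theorem it is the least positive solution.

(x, y) = (11968361, 308508)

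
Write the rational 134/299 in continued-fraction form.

[0; 2, 4, 3, 10]

Run the Euclidean algorithm on 134 and 299; the successive quotients are the partial quotients a_0, a_1, ... (each step inverts the fractional part left over by the previous one):
  134 = 0*299 + 134, so a_0 = 0.
  299 = 2*134 + 31, so a_1 = 2.
  134 = 4*31 + 10, so a_2 = 4.
  31 = 3*10 + 1, so a_3 = 3.
  10 = 10*1 + 0, so a_4 = 10.
The remainder reaches 0 after 5 divisions, so the expansion has 5 partial quotients, read off in order.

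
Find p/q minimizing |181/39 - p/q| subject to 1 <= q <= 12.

51/11

Expand x = 181/39 as a continued fraction with the Euclidean algorithm:
  181 = 4*39 + 25, so a_0 = 4.
  39 = 1*25 + 14, so a_1 = 1.
  25 = 1*14 + 11, so a_2 = 1.
  14 = 1*11 + 3, so a_3 = 1.
  11 = 3*3 + 2, so a_4 = 3.
  3 = 1*2 + 1, so a_5 = 1.
  2 = 2*1 + 0, so a_6 = 2.
so x = [4; 1, 1, 1, 3, 1, 2].
Convergents (p_i = a_i*p_{i-1} + p_{i-2}, q_i = a_i*q_{i-1} + q_{i-2} with p_{-2}=0, p_{-1}=1, q_{-2}=1, q_{-1}=0), until the denominator exceeds 12:
  i=0: a_0=4, p_0 = 4*1 + 0 = 4, q_0 = 4*0 + 1 = 1.
  i=1: a_1=1, p_1 = 1*4 + 1 = 5, q_1 = 1*1 + 0 = 1.
  i=2: a_2=1, p_2 = 1*5 + 4 = 9, q_2 = 1*1 + 1 = 2.
  i=3: a_3=1, p_3 = 1*9 + 5 = 14, q_3 = 1*2 + 1 = 3.
  i=4: a_4=3, p_4 = 3*14 + 9 = 51, q_4 = 3*3 + 2 = 11.
  i=5: a_5=1, p_5 = 1*51 + 14 = 65, q_5 = 1*11 + 3 = 14.
q_5 = 14 > 12, so the last convergent with denominator <= 12 is p_4/q_4 = 51/11.
The closest fraction with denominator <= 12 is either p_4/q_4 or the intermediate fraction (k*p_4 + p_3)/(k*q_4 + q_3) with the largest k >= 1 whose denominator stays <= 12; these approach x as k grows, and every other convergent or intermediate fraction in range is farther away.
Largest k: floor((12 - q_3)/q_4) = floor((12 - 3)/11) = 0.
Since k = 0, no intermediate fraction beyond p_4/q_4 has denominator <= 12, so the convergent 51/11 is the closest (its error is |181*11 - 51*39|/(39*11) = 2/429).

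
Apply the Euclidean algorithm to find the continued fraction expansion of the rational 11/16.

Run the Euclidean algorithm on 11 and 16; the successive quotients are the partial quotients a_0, a_1, ... (each step inverts the fractional part left over by the previous one):
  11 = 0*16 + 11, so a_0 = 0.
  16 = 1*11 + 5, so a_1 = 1.
  11 = 2*5 + 1, so a_2 = 2.
  5 = 5*1 + 0, so a_3 = 5.
The remainder reaches 0 after 4 divisions, so the expansion has 4 partial quotients, read off in order.

[0; 1, 2, 5]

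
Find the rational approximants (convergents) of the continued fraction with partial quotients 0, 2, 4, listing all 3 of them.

0/1, 1/2, 4/9

Using the convergent recurrence p_i = a_i*p_{i-1} + p_{i-2}, q_i = a_i*q_{i-1} + q_{i-2} with p_{-2}=0, p_{-1}=1, q_{-2}=1, q_{-1}=0:
  i=0: a_0=0, p_0 = 0*1 + 0 = 0, q_0 = 0*0 + 1 = 1.
  i=1: a_1=2, p_1 = 2*0 + 1 = 1, q_1 = 2*1 + 0 = 2.
  i=2: a_2=4, p_2 = 4*1 + 0 = 4, q_2 = 4*2 + 1 = 9.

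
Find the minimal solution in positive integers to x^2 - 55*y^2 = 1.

First expand sqrt(55) as a continued fraction. With x_i = (sqrt(55) + m_i)/d_i and (m_0, d_0) = (0, 1): a_0 = floor(sqrt(55)) = 7, since 7^2 = 49 <= 55 < 64 = 8^2.
Iterate m_{i+1} = d_i*a_i - m_i, d_{i+1} = (55 - m_{i+1}^2)/d_i, a_{i+1} = floor((a_0 + m_{i+1})/d_{i+1}):
  m_1 = 1*7 - 0 = 7, d_1 = (55 - 7^2)/1 = 6/1 = 6, a_1 = floor((7 + 7)/6) = 2.
  m_2 = 6*2 - 7 = 5, d_2 = (55 - 5^2)/6 = 30/6 = 5, a_2 = floor((7 + 5)/5) = 2.
  m_3 = 5*2 - 5 = 5, d_3 = (55 - 5^2)/5 = 30/5 = 6, a_3 = floor((7 + 5)/6) = 2.
  m_4 = 6*2 - 5 = 7, d_4 = (55 - 7^2)/6 = 6/6 = 1, a_4 = floor((7 + 7)/1) = 14.
  m_5 = 1*14 - 7 = 7, d_5 = (55 - 7^2)/1 = 6/1 = 6: (m_5, d_5) = (m_1, d_1) = (7, 6), so from here the quotients repeat a_1, ..., a_4; the period length is 4.
So sqrt(55) = [7; (2, 2, 2, 14)] with period length k = 4.
k is even, so the fundamental solution of x^2 - 55y^2 = 1 is (p_{k-1}, q_{k-1}) = (p_3, q_3); compute convergents through index 3.
Convergents (p_i = a_i*p_{i-1} + p_{i-2}, q_i = a_i*q_{i-1} + q_{i-2} with p_{-2}=0, p_{-1}=1, q_{-2}=1, q_{-1}=0):
  i=0: a_0=7, p_0 = 7*1 + 0 = 7, q_0 = 7*0 + 1 = 1.
  i=1: a_1=2, p_1 = 2*7 + 1 = 15, q_1 = 2*1 + 0 = 2.
  i=2: a_2=2, p_2 = 2*15 + 7 = 37, q_2 = 2*2 + 1 = 5.
  i=3: a_3=2, p_3 = 2*37 + 15 = 89, q_3 = 2*5 + 2 = 12.
Check: 89^2 - 55*12^2 = 7921 - 7920 = 1, so (x, y) = (89, 12) solves the equation, and by the theorem it is the least positive solution.

(x, y) = (89, 12)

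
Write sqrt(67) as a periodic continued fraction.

[8; (5, 2, 1, 1, 7, 1, 1, 2, 5, 16)]

Write x_i = (sqrt(67) + m_i)/d_i with (m_0, d_0) = (0, 1). a_0 = floor(sqrt(67)) = 8, since 8^2 = 64 <= 67 < 81 = 9^2.
Iterate m_{i+1} = d_i*a_i - m_i, d_{i+1} = (67 - m_{i+1}^2)/d_i, a_{i+1} = floor((a_0 + m_{i+1})/d_{i+1}):
  m_1 = 1*8 - 0 = 8, d_1 = (67 - 8^2)/1 = 3/1 = 3, a_1 = floor((8 + 8)/3) = 5.
  m_2 = 3*5 - 8 = 7, d_2 = (67 - 7^2)/3 = 18/3 = 6, a_2 = floor((8 + 7)/6) = 2.
  m_3 = 6*2 - 7 = 5, d_3 = (67 - 5^2)/6 = 42/6 = 7, a_3 = floor((8 + 5)/7) = 1.
  m_4 = 7*1 - 5 = 2, d_4 = (67 - 2^2)/7 = 63/7 = 9, a_4 = floor((8 + 2)/9) = 1.
  m_5 = 9*1 - 2 = 7, d_5 = (67 - 7^2)/9 = 18/9 = 2, a_5 = floor((8 + 7)/2) = 7.
  m_6 = 2*7 - 7 = 7, d_6 = (67 - 7^2)/2 = 18/2 = 9, a_6 = floor((8 + 7)/9) = 1.
  m_7 = 9*1 - 7 = 2, d_7 = (67 - 2^2)/9 = 63/9 = 7, a_7 = floor((8 + 2)/7) = 1.
  m_8 = 7*1 - 2 = 5, d_8 = (67 - 5^2)/7 = 42/7 = 6, a_8 = floor((8 + 5)/6) = 2.
  m_9 = 6*2 - 5 = 7, d_9 = (67 - 7^2)/6 = 18/6 = 3, a_9 = floor((8 + 7)/3) = 5.
  m_10 = 3*5 - 7 = 8, d_10 = (67 - 8^2)/3 = 3/3 = 1, a_10 = floor((8 + 8)/1) = 16.
  m_11 = 1*16 - 8 = 8, d_11 = (67 - 8^2)/1 = 3/1 = 3: (m_11, d_11) = (m_1, d_1) = (8, 3), so from here the quotients repeat a_1, ..., a_10; the period length is 10.
Hence the expansion of sqrt(67) is a_0 = 8 followed by the repeating block 5, 2, 1, 1, 7, 1, 1, 2, 5, 16 (period 10).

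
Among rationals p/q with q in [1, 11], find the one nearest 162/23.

7/1

Expand x = 162/23 as a continued fraction with the Euclidean algorithm:
  162 = 7*23 + 1, so a_0 = 7.
  23 = 23*1 + 0, so a_1 = 23.
so x = [7; 23].
Convergents (p_i = a_i*p_{i-1} + p_{i-2}, q_i = a_i*q_{i-1} + q_{i-2} with p_{-2}=0, p_{-1}=1, q_{-2}=1, q_{-1}=0), until the denominator exceeds 11:
  i=0: a_0=7, p_0 = 7*1 + 0 = 7, q_0 = 7*0 + 1 = 1.
  i=1: a_1=23, p_1 = 23*7 + 1 = 162, q_1 = 23*1 + 0 = 23.
q_1 = 23 > 11, so the last convergent with denominator <= 11 is p_0/q_0 = 7/1.
The closest fraction with denominator <= 11 is either p_0/q_0 or the intermediate fraction (k*p_0 + p_{-1})/(k*q_0 + q_{-1}) with the largest k >= 1 whose denominator stays <= 11; these approach x as k grows, and every other convergent or intermediate fraction in range is farther away.
Largest k: floor((11 - q_{-1})/q_0) = floor((11 - 0)/1) = 11 (using the seeds p_{-1} = 1, q_{-1} = 0).
That gives (11*7 + 1)/(11*1 + 0) = 78/11.
Compare the errors: |x - 7/1| = |162*1 - 7*23|/(23*1) = 1/23, and |x - 78/11| = |162*11 - 78*23|/(23*11) = 12/253.
Cross-multiplying, 1*253 = 253 < 276 = 12*23, so 1/23 is smaller: the convergent 7/1 is closer to x than 78/11.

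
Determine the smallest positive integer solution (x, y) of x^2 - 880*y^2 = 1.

First expand sqrt(880) as a continued fraction. With x_i = (sqrt(880) + m_i)/d_i and (m_0, d_0) = (0, 1): a_0 = floor(sqrt(880)) = 29, since 29^2 = 841 <= 880 < 900 = 30^2.
Iterate m_{i+1} = d_i*a_i - m_i, d_{i+1} = (880 - m_{i+1}^2)/d_i, a_{i+1} = floor((a_0 + m_{i+1})/d_{i+1}):
  m_1 = 1*29 - 0 = 29, d_1 = (880 - 29^2)/1 = 39/1 = 39, a_1 = floor((29 + 29)/39) = 1.
  m_2 = 39*1 - 29 = 10, d_2 = (880 - 10^2)/39 = 780/39 = 20, a_2 = floor((29 + 10)/20) = 1.
  m_3 = 20*1 - 10 = 10, d_3 = (880 - 10^2)/20 = 780/20 = 39, a_3 = floor((29 + 10)/39) = 1.
  m_4 = 39*1 - 10 = 29, d_4 = (880 - 29^2)/39 = 39/39 = 1, a_4 = floor((29 + 29)/1) = 58.
  m_5 = 1*58 - 29 = 29, d_5 = (880 - 29^2)/1 = 39/1 = 39: (m_5, d_5) = (m_1, d_1) = (29, 39), so from here the quotients repeat a_1, ..., a_4; the period length is 4.
So sqrt(880) = [29; (1, 1, 1, 58)] with period length k = 4.
k is even, so the fundamental solution of x^2 - 880y^2 = 1 is (p_{k-1}, q_{k-1}) = (p_3, q_3); compute convergents through index 3.
Convergents (p_i = a_i*p_{i-1} + p_{i-2}, q_i = a_i*q_{i-1} + q_{i-2} with p_{-2}=0, p_{-1}=1, q_{-2}=1, q_{-1}=0):
  i=0: a_0=29, p_0 = 29*1 + 0 = 29, q_0 = 29*0 + 1 = 1.
  i=1: a_1=1, p_1 = 1*29 + 1 = 30, q_1 = 1*1 + 0 = 1.
  i=2: a_2=1, p_2 = 1*30 + 29 = 59, q_2 = 1*1 + 1 = 2.
  i=3: a_3=1, p_3 = 1*59 + 30 = 89, q_3 = 1*2 + 1 = 3.
Check: 89^2 - 880*3^2 = 7921 - 7920 = 1, so (x, y) = (89, 3) solves the equation, and by the theorem it is the least positive solution.

(x, y) = (89, 3)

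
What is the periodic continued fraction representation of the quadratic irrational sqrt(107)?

[10; (2, 1, 9, 1, 2, 20)]

Write x_i = (sqrt(107) + m_i)/d_i with (m_0, d_0) = (0, 1). a_0 = floor(sqrt(107)) = 10, since 10^2 = 100 <= 107 < 121 = 11^2.
Iterate m_{i+1} = d_i*a_i - m_i, d_{i+1} = (107 - m_{i+1}^2)/d_i, a_{i+1} = floor((a_0 + m_{i+1})/d_{i+1}):
  m_1 = 1*10 - 0 = 10, d_1 = (107 - 10^2)/1 = 7/1 = 7, a_1 = floor((10 + 10)/7) = 2.
  m_2 = 7*2 - 10 = 4, d_2 = (107 - 4^2)/7 = 91/7 = 13, a_2 = floor((10 + 4)/13) = 1.
  m_3 = 13*1 - 4 = 9, d_3 = (107 - 9^2)/13 = 26/13 = 2, a_3 = floor((10 + 9)/2) = 9.
  m_4 = 2*9 - 9 = 9, d_4 = (107 - 9^2)/2 = 26/2 = 13, a_4 = floor((10 + 9)/13) = 1.
  m_5 = 13*1 - 9 = 4, d_5 = (107 - 4^2)/13 = 91/13 = 7, a_5 = floor((10 + 4)/7) = 2.
  m_6 = 7*2 - 4 = 10, d_6 = (107 - 10^2)/7 = 7/7 = 1, a_6 = floor((10 + 10)/1) = 20.
  m_7 = 1*20 - 10 = 10, d_7 = (107 - 10^2)/1 = 7/1 = 7: (m_7, d_7) = (m_1, d_1) = (10, 7), so from here the quotients repeat a_1, ..., a_6; the period length is 6.
Hence the expansion of sqrt(107) is a_0 = 10 followed by the repeating block 2, 1, 9, 1, 2, 20 (period 6).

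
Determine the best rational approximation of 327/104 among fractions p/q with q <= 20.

Expand x = 327/104 as a continued fraction with the Euclidean algorithm:
  327 = 3*104 + 15, so a_0 = 3.
  104 = 6*15 + 14, so a_1 = 6.
  15 = 1*14 + 1, so a_2 = 1.
  14 = 14*1 + 0, so a_3 = 14.
so x = [3; 6, 1, 14].
Convergents (p_i = a_i*p_{i-1} + p_{i-2}, q_i = a_i*q_{i-1} + q_{i-2} with p_{-2}=0, p_{-1}=1, q_{-2}=1, q_{-1}=0), until the denominator exceeds 20:
  i=0: a_0=3, p_0 = 3*1 + 0 = 3, q_0 = 3*0 + 1 = 1.
  i=1: a_1=6, p_1 = 6*3 + 1 = 19, q_1 = 6*1 + 0 = 6.
  i=2: a_2=1, p_2 = 1*19 + 3 = 22, q_2 = 1*6 + 1 = 7.
  i=3: a_3=14, p_3 = 14*22 + 19 = 327, q_3 = 14*7 + 6 = 104.
q_3 = 104 > 20, so the last convergent with denominator <= 20 is p_2/q_2 = 22/7.
The closest fraction with denominator <= 20 is either p_2/q_2 or the intermediate fraction (k*p_2 + p_1)/(k*q_2 + q_1) with the largest k >= 1 whose denominator stays <= 20; these approach x as k grows, and every other convergent or intermediate fraction in range is farther away.
Largest k: floor((20 - q_1)/q_2) = floor((20 - 6)/7) = 2.
That gives (2*22 + 19)/(2*7 + 6) = 63/20.
Compare the errors: |x - 22/7| = |327*7 - 22*104|/(104*7) = 1/728, and |x - 63/20| = |327*20 - 63*104|/(104*20) = 12/2080.
Cross-multiplying, 1*2080 = 2080 < 8736 = 12*728, so 1/728 is smaller: the convergent 22/7 is closer to x than 63/20.

22/7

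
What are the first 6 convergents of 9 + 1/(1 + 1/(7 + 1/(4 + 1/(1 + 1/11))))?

Using the convergent recurrence p_i = a_i*p_{i-1} + p_{i-2}, q_i = a_i*q_{i-1} + q_{i-2} with p_{-2}=0, p_{-1}=1, q_{-2}=1, q_{-1}=0:
  i=0: a_0=9, p_0 = 9*1 + 0 = 9, q_0 = 9*0 + 1 = 1.
  i=1: a_1=1, p_1 = 1*9 + 1 = 10, q_1 = 1*1 + 0 = 1.
  i=2: a_2=7, p_2 = 7*10 + 9 = 79, q_2 = 7*1 + 1 = 8.
  i=3: a_3=4, p_3 = 4*79 + 10 = 326, q_3 = 4*8 + 1 = 33.
  i=4: a_4=1, p_4 = 1*326 + 79 = 405, q_4 = 1*33 + 8 = 41.
  i=5: a_5=11, p_5 = 11*405 + 326 = 4781, q_5 = 11*41 + 33 = 484.

9/1, 10/1, 79/8, 326/33, 405/41, 4781/484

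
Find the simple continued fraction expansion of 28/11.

Run the Euclidean algorithm on 28 and 11; the successive quotients are the partial quotients a_0, a_1, ... (each step inverts the fractional part left over by the previous one):
  28 = 2*11 + 6, so a_0 = 2.
  11 = 1*6 + 5, so a_1 = 1.
  6 = 1*5 + 1, so a_2 = 1.
  5 = 5*1 + 0, so a_3 = 5.
The remainder reaches 0 after 4 divisions, so the expansion has 4 partial quotients, read off in order.

[2; 1, 1, 5]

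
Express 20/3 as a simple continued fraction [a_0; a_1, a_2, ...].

[6; 1, 2]

Run the Euclidean algorithm on 20 and 3; the successive quotients are the partial quotients a_0, a_1, ... (each step inverts the fractional part left over by the previous one):
  20 = 6*3 + 2, so a_0 = 6.
  3 = 1*2 + 1, so a_1 = 1.
  2 = 2*1 + 0, so a_2 = 2.
The remainder reaches 0 after 3 divisions, so the expansion has 3 partial quotients, read off in order.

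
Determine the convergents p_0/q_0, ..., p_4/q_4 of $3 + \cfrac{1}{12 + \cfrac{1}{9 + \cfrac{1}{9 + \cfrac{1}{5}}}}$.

Using the convergent recurrence p_i = a_i*p_{i-1} + p_{i-2}, q_i = a_i*q_{i-1} + q_{i-2} with p_{-2}=0, p_{-1}=1, q_{-2}=1, q_{-1}=0:
  i=0: a_0=3, p_0 = 3*1 + 0 = 3, q_0 = 3*0 + 1 = 1.
  i=1: a_1=12, p_1 = 12*3 + 1 = 37, q_1 = 12*1 + 0 = 12.
  i=2: a_2=9, p_2 = 9*37 + 3 = 336, q_2 = 9*12 + 1 = 109.
  i=3: a_3=9, p_3 = 9*336 + 37 = 3061, q_3 = 9*109 + 12 = 993.
  i=4: a_4=5, p_4 = 5*3061 + 336 = 15641, q_4 = 5*993 + 109 = 5074.

3/1, 37/12, 336/109, 3061/993, 15641/5074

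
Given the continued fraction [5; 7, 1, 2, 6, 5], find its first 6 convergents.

5/1, 36/7, 41/8, 118/23, 749/146, 3863/753

Using the convergent recurrence p_i = a_i*p_{i-1} + p_{i-2}, q_i = a_i*q_{i-1} + q_{i-2} with p_{-2}=0, p_{-1}=1, q_{-2}=1, q_{-1}=0:
  i=0: a_0=5, p_0 = 5*1 + 0 = 5, q_0 = 5*0 + 1 = 1.
  i=1: a_1=7, p_1 = 7*5 + 1 = 36, q_1 = 7*1 + 0 = 7.
  i=2: a_2=1, p_2 = 1*36 + 5 = 41, q_2 = 1*7 + 1 = 8.
  i=3: a_3=2, p_3 = 2*41 + 36 = 118, q_3 = 2*8 + 7 = 23.
  i=4: a_4=6, p_4 = 6*118 + 41 = 749, q_4 = 6*23 + 8 = 146.
  i=5: a_5=5, p_5 = 5*749 + 118 = 3863, q_5 = 5*146 + 23 = 753.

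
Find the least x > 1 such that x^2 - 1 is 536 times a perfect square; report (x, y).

First expand sqrt(536) as a continued fraction. With x_i = (sqrt(536) + m_i)/d_i and (m_0, d_0) = (0, 1): a_0 = floor(sqrt(536)) = 23, since 23^2 = 529 <= 536 < 576 = 24^2.
Iterate m_{i+1} = d_i*a_i - m_i, d_{i+1} = (536 - m_{i+1}^2)/d_i, a_{i+1} = floor((a_0 + m_{i+1})/d_{i+1}):
  m_1 = 1*23 - 0 = 23, d_1 = (536 - 23^2)/1 = 7/1 = 7, a_1 = floor((23 + 23)/7) = 6.
  m_2 = 7*6 - 23 = 19, d_2 = (536 - 19^2)/7 = 175/7 = 25, a_2 = floor((23 + 19)/25) = 1.
  m_3 = 25*1 - 19 = 6, d_3 = (536 - 6^2)/25 = 500/25 = 20, a_3 = floor((23 + 6)/20) = 1.
  m_4 = 20*1 - 6 = 14, d_4 = (536 - 14^2)/20 = 340/20 = 17, a_4 = floor((23 + 14)/17) = 2.
  m_5 = 17*2 - 14 = 20, d_5 = (536 - 20^2)/17 = 136/17 = 8, a_5 = floor((23 + 20)/8) = 5.
  m_6 = 8*5 - 20 = 20, d_6 = (536 - 20^2)/8 = 136/8 = 17, a_6 = floor((23 + 20)/17) = 2.
  m_7 = 17*2 - 20 = 14, d_7 = (536 - 14^2)/17 = 340/17 = 20, a_7 = floor((23 + 14)/20) = 1.
  m_8 = 20*1 - 14 = 6, d_8 = (536 - 6^2)/20 = 500/20 = 25, a_8 = floor((23 + 6)/25) = 1.
  m_9 = 25*1 - 6 = 19, d_9 = (536 - 19^2)/25 = 175/25 = 7, a_9 = floor((23 + 19)/7) = 6.
  m_10 = 7*6 - 19 = 23, d_10 = (536 - 23^2)/7 = 7/7 = 1, a_10 = floor((23 + 23)/1) = 46.
  m_11 = 1*46 - 23 = 23, d_11 = (536 - 23^2)/1 = 7/1 = 7: (m_11, d_11) = (m_1, d_1) = (23, 7), so from here the quotients repeat a_1, ..., a_10; the period length is 10.
So sqrt(536) = [23; (6, 1, 1, 2, 5, 2, 1, 1, 6, 46)] with period length k = 10.
k is even, so the fundamental solution of x^2 - 536y^2 = 1 is (p_{k-1}, q_{k-1}) = (p_9, q_9); compute convergents through index 9.
Convergents (p_i = a_i*p_{i-1} + p_{i-2}, q_i = a_i*q_{i-1} + q_{i-2} with p_{-2}=0, p_{-1}=1, q_{-2}=1, q_{-1}=0):
  i=0: a_0=23, p_0 = 23*1 + 0 = 23, q_0 = 23*0 + 1 = 1.
  i=1: a_1=6, p_1 = 6*23 + 1 = 139, q_1 = 6*1 + 0 = 6.
  i=2: a_2=1, p_2 = 1*139 + 23 = 162, q_2 = 1*6 + 1 = 7.
  i=3: a_3=1, p_3 = 1*162 + 139 = 301, q_3 = 1*7 + 6 = 13.
  i=4: a_4=2, p_4 = 2*301 + 162 = 764, q_4 = 2*13 + 7 = 33.
  i=5: a_5=5, p_5 = 5*764 + 301 = 4121, q_5 = 5*33 + 13 = 178.
  i=6: a_6=2, p_6 = 2*4121 + 764 = 9006, q_6 = 2*178 + 33 = 389.
  i=7: a_7=1, p_7 = 1*9006 + 4121 = 13127, q_7 = 1*389 + 178 = 567.
  i=8: a_8=1, p_8 = 1*13127 + 9006 = 22133, q_8 = 1*567 + 389 = 956.
  i=9: a_9=6, p_9 = 6*22133 + 13127 = 145925, q_9 = 6*956 + 567 = 6303.
Check: 145925^2 - 536*6303^2 = 21294105625 - 21294105624 = 1, so (x, y) = (145925, 6303) solves the equation, and by the theorem it is the least positive solution.

(x, y) = (145925, 6303)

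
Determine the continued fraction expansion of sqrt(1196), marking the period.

[34; (1, 1, 2, 1, 1, 68)]

Write x_i = (sqrt(1196) + m_i)/d_i with (m_0, d_0) = (0, 1). a_0 = floor(sqrt(1196)) = 34, since 34^2 = 1156 <= 1196 < 1225 = 35^2.
Iterate m_{i+1} = d_i*a_i - m_i, d_{i+1} = (1196 - m_{i+1}^2)/d_i, a_{i+1} = floor((a_0 + m_{i+1})/d_{i+1}):
  m_1 = 1*34 - 0 = 34, d_1 = (1196 - 34^2)/1 = 40/1 = 40, a_1 = floor((34 + 34)/40) = 1.
  m_2 = 40*1 - 34 = 6, d_2 = (1196 - 6^2)/40 = 1160/40 = 29, a_2 = floor((34 + 6)/29) = 1.
  m_3 = 29*1 - 6 = 23, d_3 = (1196 - 23^2)/29 = 667/29 = 23, a_3 = floor((34 + 23)/23) = 2.
  m_4 = 23*2 - 23 = 23, d_4 = (1196 - 23^2)/23 = 667/23 = 29, a_4 = floor((34 + 23)/29) = 1.
  m_5 = 29*1 - 23 = 6, d_5 = (1196 - 6^2)/29 = 1160/29 = 40, a_5 = floor((34 + 6)/40) = 1.
  m_6 = 40*1 - 6 = 34, d_6 = (1196 - 34^2)/40 = 40/40 = 1, a_6 = floor((34 + 34)/1) = 68.
  m_7 = 1*68 - 34 = 34, d_7 = (1196 - 34^2)/1 = 40/1 = 40: (m_7, d_7) = (m_1, d_1) = (34, 40), so from here the quotients repeat a_1, ..., a_6; the period length is 6.
Hence the expansion of sqrt(1196) is a_0 = 34 followed by the repeating block 1, 1, 2, 1, 1, 68 (period 6).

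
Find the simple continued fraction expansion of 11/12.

Run the Euclidean algorithm on 11 and 12; the successive quotients are the partial quotients a_0, a_1, ... (each step inverts the fractional part left over by the previous one):
  11 = 0*12 + 11, so a_0 = 0.
  12 = 1*11 + 1, so a_1 = 1.
  11 = 11*1 + 0, so a_2 = 11.
The remainder reaches 0 after 3 divisions, so the expansion has 3 partial quotients, read off in order.

[0; 1, 11]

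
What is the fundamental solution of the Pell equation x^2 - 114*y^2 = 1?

(x, y) = (1025, 96)

First expand sqrt(114) as a continued fraction. With x_i = (sqrt(114) + m_i)/d_i and (m_0, d_0) = (0, 1): a_0 = floor(sqrt(114)) = 10, since 10^2 = 100 <= 114 < 121 = 11^2.
Iterate m_{i+1} = d_i*a_i - m_i, d_{i+1} = (114 - m_{i+1}^2)/d_i, a_{i+1} = floor((a_0 + m_{i+1})/d_{i+1}):
  m_1 = 1*10 - 0 = 10, d_1 = (114 - 10^2)/1 = 14/1 = 14, a_1 = floor((10 + 10)/14) = 1.
  m_2 = 14*1 - 10 = 4, d_2 = (114 - 4^2)/14 = 98/14 = 7, a_2 = floor((10 + 4)/7) = 2.
  m_3 = 7*2 - 4 = 10, d_3 = (114 - 10^2)/7 = 14/7 = 2, a_3 = floor((10 + 10)/2) = 10.
  m_4 = 2*10 - 10 = 10, d_4 = (114 - 10^2)/2 = 14/2 = 7, a_4 = floor((10 + 10)/7) = 2.
  m_5 = 7*2 - 10 = 4, d_5 = (114 - 4^2)/7 = 98/7 = 14, a_5 = floor((10 + 4)/14) = 1.
  m_6 = 14*1 - 4 = 10, d_6 = (114 - 10^2)/14 = 14/14 = 1, a_6 = floor((10 + 10)/1) = 20.
  m_7 = 1*20 - 10 = 10, d_7 = (114 - 10^2)/1 = 14/1 = 14: (m_7, d_7) = (m_1, d_1) = (10, 14), so from here the quotients repeat a_1, ..., a_6; the period length is 6.
So sqrt(114) = [10; (1, 2, 10, 2, 1, 20)] with period length k = 6.
k is even, so the fundamental solution of x^2 - 114y^2 = 1 is (p_{k-1}, q_{k-1}) = (p_5, q_5); compute convergents through index 5.
Convergents (p_i = a_i*p_{i-1} + p_{i-2}, q_i = a_i*q_{i-1} + q_{i-2} with p_{-2}=0, p_{-1}=1, q_{-2}=1, q_{-1}=0):
  i=0: a_0=10, p_0 = 10*1 + 0 = 10, q_0 = 10*0 + 1 = 1.
  i=1: a_1=1, p_1 = 1*10 + 1 = 11, q_1 = 1*1 + 0 = 1.
  i=2: a_2=2, p_2 = 2*11 + 10 = 32, q_2 = 2*1 + 1 = 3.
  i=3: a_3=10, p_3 = 10*32 + 11 = 331, q_3 = 10*3 + 1 = 31.
  i=4: a_4=2, p_4 = 2*331 + 32 = 694, q_4 = 2*31 + 3 = 65.
  i=5: a_5=1, p_5 = 1*694 + 331 = 1025, q_5 = 1*65 + 31 = 96.
Check: 1025^2 - 114*96^2 = 1050625 - 1050624 = 1, so (x, y) = (1025, 96) solves the equation, and by the theorem it is the least positive solution.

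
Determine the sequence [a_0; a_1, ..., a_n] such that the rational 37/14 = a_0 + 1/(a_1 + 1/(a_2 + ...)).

Run the Euclidean algorithm on 37 and 14; the successive quotients are the partial quotients a_0, a_1, ... (each step inverts the fractional part left over by the previous one):
  37 = 2*14 + 9, so a_0 = 2.
  14 = 1*9 + 5, so a_1 = 1.
  9 = 1*5 + 4, so a_2 = 1.
  5 = 1*4 + 1, so a_3 = 1.
  4 = 4*1 + 0, so a_4 = 4.
The remainder reaches 0 after 5 divisions, so the expansion has 5 partial quotients, read off in order.

[2; 1, 1, 1, 4]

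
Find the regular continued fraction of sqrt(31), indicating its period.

Write x_i = (sqrt(31) + m_i)/d_i with (m_0, d_0) = (0, 1). a_0 = floor(sqrt(31)) = 5, since 5^2 = 25 <= 31 < 36 = 6^2.
Iterate m_{i+1} = d_i*a_i - m_i, d_{i+1} = (31 - m_{i+1}^2)/d_i, a_{i+1} = floor((a_0 + m_{i+1})/d_{i+1}):
  m_1 = 1*5 - 0 = 5, d_1 = (31 - 5^2)/1 = 6/1 = 6, a_1 = floor((5 + 5)/6) = 1.
  m_2 = 6*1 - 5 = 1, d_2 = (31 - 1^2)/6 = 30/6 = 5, a_2 = floor((5 + 1)/5) = 1.
  m_3 = 5*1 - 1 = 4, d_3 = (31 - 4^2)/5 = 15/5 = 3, a_3 = floor((5 + 4)/3) = 3.
  m_4 = 3*3 - 4 = 5, d_4 = (31 - 5^2)/3 = 6/3 = 2, a_4 = floor((5 + 5)/2) = 5.
  m_5 = 2*5 - 5 = 5, d_5 = (31 - 5^2)/2 = 6/2 = 3, a_5 = floor((5 + 5)/3) = 3.
  m_6 = 3*3 - 5 = 4, d_6 = (31 - 4^2)/3 = 15/3 = 5, a_6 = floor((5 + 4)/5) = 1.
  m_7 = 5*1 - 4 = 1, d_7 = (31 - 1^2)/5 = 30/5 = 6, a_7 = floor((5 + 1)/6) = 1.
  m_8 = 6*1 - 1 = 5, d_8 = (31 - 5^2)/6 = 6/6 = 1, a_8 = floor((5 + 5)/1) = 10.
  m_9 = 1*10 - 5 = 5, d_9 = (31 - 5^2)/1 = 6/1 = 6: (m_9, d_9) = (m_1, d_1) = (5, 6), so from here the quotients repeat a_1, ..., a_8; the period length is 8.
Hence the expansion of sqrt(31) is a_0 = 5 followed by the repeating block 1, 1, 3, 5, 3, 1, 1, 10 (period 8).

[5; (1, 1, 3, 5, 3, 1, 1, 10)]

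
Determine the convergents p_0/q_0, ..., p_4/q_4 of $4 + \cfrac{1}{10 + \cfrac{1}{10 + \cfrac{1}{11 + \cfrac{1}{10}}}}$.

4/1, 41/10, 414/101, 4595/1121, 46364/11311

Using the convergent recurrence p_i = a_i*p_{i-1} + p_{i-2}, q_i = a_i*q_{i-1} + q_{i-2} with p_{-2}=0, p_{-1}=1, q_{-2}=1, q_{-1}=0:
  i=0: a_0=4, p_0 = 4*1 + 0 = 4, q_0 = 4*0 + 1 = 1.
  i=1: a_1=10, p_1 = 10*4 + 1 = 41, q_1 = 10*1 + 0 = 10.
  i=2: a_2=10, p_2 = 10*41 + 4 = 414, q_2 = 10*10 + 1 = 101.
  i=3: a_3=11, p_3 = 11*414 + 41 = 4595, q_3 = 11*101 + 10 = 1121.
  i=4: a_4=10, p_4 = 10*4595 + 414 = 46364, q_4 = 10*1121 + 101 = 11311.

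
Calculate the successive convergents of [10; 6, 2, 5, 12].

Using the convergent recurrence p_i = a_i*p_{i-1} + p_{i-2}, q_i = a_i*q_{i-1} + q_{i-2} with p_{-2}=0, p_{-1}=1, q_{-2}=1, q_{-1}=0:
  i=0: a_0=10, p_0 = 10*1 + 0 = 10, q_0 = 10*0 + 1 = 1.
  i=1: a_1=6, p_1 = 6*10 + 1 = 61, q_1 = 6*1 + 0 = 6.
  i=2: a_2=2, p_2 = 2*61 + 10 = 132, q_2 = 2*6 + 1 = 13.
  i=3: a_3=5, p_3 = 5*132 + 61 = 721, q_3 = 5*13 + 6 = 71.
  i=4: a_4=12, p_4 = 12*721 + 132 = 8784, q_4 = 12*71 + 13 = 865.

10/1, 61/6, 132/13, 721/71, 8784/865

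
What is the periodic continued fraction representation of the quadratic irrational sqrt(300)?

Write x_i = (sqrt(300) + m_i)/d_i with (m_0, d_0) = (0, 1). a_0 = floor(sqrt(300)) = 17, since 17^2 = 289 <= 300 < 324 = 18^2.
Iterate m_{i+1} = d_i*a_i - m_i, d_{i+1} = (300 - m_{i+1}^2)/d_i, a_{i+1} = floor((a_0 + m_{i+1})/d_{i+1}):
  m_1 = 1*17 - 0 = 17, d_1 = (300 - 17^2)/1 = 11/1 = 11, a_1 = floor((17 + 17)/11) = 3.
  m_2 = 11*3 - 17 = 16, d_2 = (300 - 16^2)/11 = 44/11 = 4, a_2 = floor((17 + 16)/4) = 8.
  m_3 = 4*8 - 16 = 16, d_3 = (300 - 16^2)/4 = 44/4 = 11, a_3 = floor((17 + 16)/11) = 3.
  m_4 = 11*3 - 16 = 17, d_4 = (300 - 17^2)/11 = 11/11 = 1, a_4 = floor((17 + 17)/1) = 34.
  m_5 = 1*34 - 17 = 17, d_5 = (300 - 17^2)/1 = 11/1 = 11: (m_5, d_5) = (m_1, d_1) = (17, 11), so from here the quotients repeat a_1, ..., a_4; the period length is 4.
Hence the expansion of sqrt(300) is a_0 = 17 followed by the repeating block 3, 8, 3, 34 (period 4).

[17; (3, 8, 3, 34)]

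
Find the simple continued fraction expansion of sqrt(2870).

[53; (1, 1, 2, 1, 20, 1, 2, 1, 1, 106)]

Write x_i = (sqrt(2870) + m_i)/d_i with (m_0, d_0) = (0, 1). a_0 = floor(sqrt(2870)) = 53, since 53^2 = 2809 <= 2870 < 2916 = 54^2.
Iterate m_{i+1} = d_i*a_i - m_i, d_{i+1} = (2870 - m_{i+1}^2)/d_i, a_{i+1} = floor((a_0 + m_{i+1})/d_{i+1}):
  m_1 = 1*53 - 0 = 53, d_1 = (2870 - 53^2)/1 = 61/1 = 61, a_1 = floor((53 + 53)/61) = 1.
  m_2 = 61*1 - 53 = 8, d_2 = (2870 - 8^2)/61 = 2806/61 = 46, a_2 = floor((53 + 8)/46) = 1.
  m_3 = 46*1 - 8 = 38, d_3 = (2870 - 38^2)/46 = 1426/46 = 31, a_3 = floor((53 + 38)/31) = 2.
  m_4 = 31*2 - 38 = 24, d_4 = (2870 - 24^2)/31 = 2294/31 = 74, a_4 = floor((53 + 24)/74) = 1.
  m_5 = 74*1 - 24 = 50, d_5 = (2870 - 50^2)/74 = 370/74 = 5, a_5 = floor((53 + 50)/5) = 20.
  m_6 = 5*20 - 50 = 50, d_6 = (2870 - 50^2)/5 = 370/5 = 74, a_6 = floor((53 + 50)/74) = 1.
  m_7 = 74*1 - 50 = 24, d_7 = (2870 - 24^2)/74 = 2294/74 = 31, a_7 = floor((53 + 24)/31) = 2.
  m_8 = 31*2 - 24 = 38, d_8 = (2870 - 38^2)/31 = 1426/31 = 46, a_8 = floor((53 + 38)/46) = 1.
  m_9 = 46*1 - 38 = 8, d_9 = (2870 - 8^2)/46 = 2806/46 = 61, a_9 = floor((53 + 8)/61) = 1.
  m_10 = 61*1 - 8 = 53, d_10 = (2870 - 53^2)/61 = 61/61 = 1, a_10 = floor((53 + 53)/1) = 106.
  m_11 = 1*106 - 53 = 53, d_11 = (2870 - 53^2)/1 = 61/1 = 61: (m_11, d_11) = (m_1, d_1) = (53, 61), so from here the quotients repeat a_1, ..., a_10; the period length is 10.
Hence the expansion of sqrt(2870) is a_0 = 53 followed by the repeating block 1, 1, 2, 1, 20, 1, 2, 1, 1, 106 (period 10).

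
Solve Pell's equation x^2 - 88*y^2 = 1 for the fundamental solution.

First expand sqrt(88) as a continued fraction. With x_i = (sqrt(88) + m_i)/d_i and (m_0, d_0) = (0, 1): a_0 = floor(sqrt(88)) = 9, since 9^2 = 81 <= 88 < 100 = 10^2.
Iterate m_{i+1} = d_i*a_i - m_i, d_{i+1} = (88 - m_{i+1}^2)/d_i, a_{i+1} = floor((a_0 + m_{i+1})/d_{i+1}):
  m_1 = 1*9 - 0 = 9, d_1 = (88 - 9^2)/1 = 7/1 = 7, a_1 = floor((9 + 9)/7) = 2.
  m_2 = 7*2 - 9 = 5, d_2 = (88 - 5^2)/7 = 63/7 = 9, a_2 = floor((9 + 5)/9) = 1.
  m_3 = 9*1 - 5 = 4, d_3 = (88 - 4^2)/9 = 72/9 = 8, a_3 = floor((9 + 4)/8) = 1.
  m_4 = 8*1 - 4 = 4, d_4 = (88 - 4^2)/8 = 72/8 = 9, a_4 = floor((9 + 4)/9) = 1.
  m_5 = 9*1 - 4 = 5, d_5 = (88 - 5^2)/9 = 63/9 = 7, a_5 = floor((9 + 5)/7) = 2.
  m_6 = 7*2 - 5 = 9, d_6 = (88 - 9^2)/7 = 7/7 = 1, a_6 = floor((9 + 9)/1) = 18.
  m_7 = 1*18 - 9 = 9, d_7 = (88 - 9^2)/1 = 7/1 = 7: (m_7, d_7) = (m_1, d_1) = (9, 7), so from here the quotients repeat a_1, ..., a_6; the period length is 6.
So sqrt(88) = [9; (2, 1, 1, 1, 2, 18)] with period length k = 6.
k is even, so the fundamental solution of x^2 - 88y^2 = 1 is (p_{k-1}, q_{k-1}) = (p_5, q_5); compute convergents through index 5.
Convergents (p_i = a_i*p_{i-1} + p_{i-2}, q_i = a_i*q_{i-1} + q_{i-2} with p_{-2}=0, p_{-1}=1, q_{-2}=1, q_{-1}=0):
  i=0: a_0=9, p_0 = 9*1 + 0 = 9, q_0 = 9*0 + 1 = 1.
  i=1: a_1=2, p_1 = 2*9 + 1 = 19, q_1 = 2*1 + 0 = 2.
  i=2: a_2=1, p_2 = 1*19 + 9 = 28, q_2 = 1*2 + 1 = 3.
  i=3: a_3=1, p_3 = 1*28 + 19 = 47, q_3 = 1*3 + 2 = 5.
  i=4: a_4=1, p_4 = 1*47 + 28 = 75, q_4 = 1*5 + 3 = 8.
  i=5: a_5=2, p_5 = 2*75 + 47 = 197, q_5 = 2*8 + 5 = 21.
Check: 197^2 - 88*21^2 = 38809 - 38808 = 1, so (x, y) = (197, 21) solves the equation, and by the theorem it is the least positive solution.

(x, y) = (197, 21)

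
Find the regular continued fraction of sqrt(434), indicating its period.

[20; (1, 4, 1, 40)]

Write x_i = (sqrt(434) + m_i)/d_i with (m_0, d_0) = (0, 1). a_0 = floor(sqrt(434)) = 20, since 20^2 = 400 <= 434 < 441 = 21^2.
Iterate m_{i+1} = d_i*a_i - m_i, d_{i+1} = (434 - m_{i+1}^2)/d_i, a_{i+1} = floor((a_0 + m_{i+1})/d_{i+1}):
  m_1 = 1*20 - 0 = 20, d_1 = (434 - 20^2)/1 = 34/1 = 34, a_1 = floor((20 + 20)/34) = 1.
  m_2 = 34*1 - 20 = 14, d_2 = (434 - 14^2)/34 = 238/34 = 7, a_2 = floor((20 + 14)/7) = 4.
  m_3 = 7*4 - 14 = 14, d_3 = (434 - 14^2)/7 = 238/7 = 34, a_3 = floor((20 + 14)/34) = 1.
  m_4 = 34*1 - 14 = 20, d_4 = (434 - 20^2)/34 = 34/34 = 1, a_4 = floor((20 + 20)/1) = 40.
  m_5 = 1*40 - 20 = 20, d_5 = (434 - 20^2)/1 = 34/1 = 34: (m_5, d_5) = (m_1, d_1) = (20, 34), so from here the quotients repeat a_1, ..., a_4; the period length is 4.
Hence the expansion of sqrt(434) is a_0 = 20 followed by the repeating block 1, 4, 1, 40 (period 4).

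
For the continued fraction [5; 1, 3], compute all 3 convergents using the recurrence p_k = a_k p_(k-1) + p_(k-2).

Using the convergent recurrence p_i = a_i*p_{i-1} + p_{i-2}, q_i = a_i*q_{i-1} + q_{i-2} with p_{-2}=0, p_{-1}=1, q_{-2}=1, q_{-1}=0:
  i=0: a_0=5, p_0 = 5*1 + 0 = 5, q_0 = 5*0 + 1 = 1.
  i=1: a_1=1, p_1 = 1*5 + 1 = 6, q_1 = 1*1 + 0 = 1.
  i=2: a_2=3, p_2 = 3*6 + 5 = 23, q_2 = 3*1 + 1 = 4.

5/1, 6/1, 23/4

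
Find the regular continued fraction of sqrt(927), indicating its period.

Write x_i = (sqrt(927) + m_i)/d_i with (m_0, d_0) = (0, 1). a_0 = floor(sqrt(927)) = 30, since 30^2 = 900 <= 927 < 961 = 31^2.
Iterate m_{i+1} = d_i*a_i - m_i, d_{i+1} = (927 - m_{i+1}^2)/d_i, a_{i+1} = floor((a_0 + m_{i+1})/d_{i+1}):
  m_1 = 1*30 - 0 = 30, d_1 = (927 - 30^2)/1 = 27/1 = 27, a_1 = floor((30 + 30)/27) = 2.
  m_2 = 27*2 - 30 = 24, d_2 = (927 - 24^2)/27 = 351/27 = 13, a_2 = floor((30 + 24)/13) = 4.
  m_3 = 13*4 - 24 = 28, d_3 = (927 - 28^2)/13 = 143/13 = 11, a_3 = floor((30 + 28)/11) = 5.
  m_4 = 11*5 - 28 = 27, d_4 = (927 - 27^2)/11 = 198/11 = 18, a_4 = floor((30 + 27)/18) = 3.
  m_5 = 18*3 - 27 = 27, d_5 = (927 - 27^2)/18 = 198/18 = 11, a_5 = floor((30 + 27)/11) = 5.
  m_6 = 11*5 - 27 = 28, d_6 = (927 - 28^2)/11 = 143/11 = 13, a_6 = floor((30 + 28)/13) = 4.
  m_7 = 13*4 - 28 = 24, d_7 = (927 - 24^2)/13 = 351/13 = 27, a_7 = floor((30 + 24)/27) = 2.
  m_8 = 27*2 - 24 = 30, d_8 = (927 - 30^2)/27 = 27/27 = 1, a_8 = floor((30 + 30)/1) = 60.
  m_9 = 1*60 - 30 = 30, d_9 = (927 - 30^2)/1 = 27/1 = 27: (m_9, d_9) = (m_1, d_1) = (30, 27), so from here the quotients repeat a_1, ..., a_8; the period length is 8.
Hence the expansion of sqrt(927) is a_0 = 30 followed by the repeating block 2, 4, 5, 3, 5, 4, 2, 60 (period 8).

[30; (2, 4, 5, 3, 5, 4, 2, 60)]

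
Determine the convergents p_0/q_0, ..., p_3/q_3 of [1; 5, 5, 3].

1/1, 6/5, 31/26, 99/83

Using the convergent recurrence p_i = a_i*p_{i-1} + p_{i-2}, q_i = a_i*q_{i-1} + q_{i-2} with p_{-2}=0, p_{-1}=1, q_{-2}=1, q_{-1}=0:
  i=0: a_0=1, p_0 = 1*1 + 0 = 1, q_0 = 1*0 + 1 = 1.
  i=1: a_1=5, p_1 = 5*1 + 1 = 6, q_1 = 5*1 + 0 = 5.
  i=2: a_2=5, p_2 = 5*6 + 1 = 31, q_2 = 5*5 + 1 = 26.
  i=3: a_3=3, p_3 = 3*31 + 6 = 99, q_3 = 3*26 + 5 = 83.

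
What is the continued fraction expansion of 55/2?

[27; 2]

Run the Euclidean algorithm on 55 and 2; the successive quotients are the partial quotients a_0, a_1, ... (each step inverts the fractional part left over by the previous one):
  55 = 27*2 + 1, so a_0 = 27.
  2 = 2*1 + 0, so a_1 = 2.
The remainder reaches 0 after 2 divisions, so the expansion has 2 partial quotients, read off in order.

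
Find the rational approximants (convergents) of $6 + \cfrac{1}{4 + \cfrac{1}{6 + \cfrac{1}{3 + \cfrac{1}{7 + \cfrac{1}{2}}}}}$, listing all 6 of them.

Using the convergent recurrence p_i = a_i*p_{i-1} + p_{i-2}, q_i = a_i*q_{i-1} + q_{i-2} with p_{-2}=0, p_{-1}=1, q_{-2}=1, q_{-1}=0:
  i=0: a_0=6, p_0 = 6*1 + 0 = 6, q_0 = 6*0 + 1 = 1.
  i=1: a_1=4, p_1 = 4*6 + 1 = 25, q_1 = 4*1 + 0 = 4.
  i=2: a_2=6, p_2 = 6*25 + 6 = 156, q_2 = 6*4 + 1 = 25.
  i=3: a_3=3, p_3 = 3*156 + 25 = 493, q_3 = 3*25 + 4 = 79.
  i=4: a_4=7, p_4 = 7*493 + 156 = 3607, q_4 = 7*79 + 25 = 578.
  i=5: a_5=2, p_5 = 2*3607 + 493 = 7707, q_5 = 2*578 + 79 = 1235.

6/1, 25/4, 156/25, 493/79, 3607/578, 7707/1235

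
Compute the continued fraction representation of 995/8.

Run the Euclidean algorithm on 995 and 8; the successive quotients are the partial quotients a_0, a_1, ... (each step inverts the fractional part left over by the previous one):
  995 = 124*8 + 3, so a_0 = 124.
  8 = 2*3 + 2, so a_1 = 2.
  3 = 1*2 + 1, so a_2 = 1.
  2 = 2*1 + 0, so a_3 = 2.
The remainder reaches 0 after 4 divisions, so the expansion has 4 partial quotients, read off in order.

[124; 2, 1, 2]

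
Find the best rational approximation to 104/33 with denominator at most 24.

Expand x = 104/33 as a continued fraction with the Euclidean algorithm:
  104 = 3*33 + 5, so a_0 = 3.
  33 = 6*5 + 3, so a_1 = 6.
  5 = 1*3 + 2, so a_2 = 1.
  3 = 1*2 + 1, so a_3 = 1.
  2 = 2*1 + 0, so a_4 = 2.
so x = [3; 6, 1, 1, 2].
Convergents (p_i = a_i*p_{i-1} + p_{i-2}, q_i = a_i*q_{i-1} + q_{i-2} with p_{-2}=0, p_{-1}=1, q_{-2}=1, q_{-1}=0), until the denominator exceeds 24:
  i=0: a_0=3, p_0 = 3*1 + 0 = 3, q_0 = 3*0 + 1 = 1.
  i=1: a_1=6, p_1 = 6*3 + 1 = 19, q_1 = 6*1 + 0 = 6.
  i=2: a_2=1, p_2 = 1*19 + 3 = 22, q_2 = 1*6 + 1 = 7.
  i=3: a_3=1, p_3 = 1*22 + 19 = 41, q_3 = 1*7 + 6 = 13.
  i=4: a_4=2, p_4 = 2*41 + 22 = 104, q_4 = 2*13 + 7 = 33.
q_4 = 33 > 24, so the last convergent with denominator <= 24 is p_3/q_3 = 41/13.
The closest fraction with denominator <= 24 is either p_3/q_3 or the intermediate fraction (k*p_3 + p_2)/(k*q_3 + q_2) with the largest k >= 1 whose denominator stays <= 24; these approach x as k grows, and every other convergent or intermediate fraction in range is farther away.
Largest k: floor((24 - q_2)/q_3) = floor((24 - 7)/13) = 1.
That gives (1*41 + 22)/(1*13 + 7) = 63/20.
Compare the errors: |x - 41/13| = |104*13 - 41*33|/(33*13) = 1/429, and |x - 63/20| = |104*20 - 63*33|/(33*20) = 1/660.
Cross-multiplying, 1*429 = 429 < 660 = 1*660, so 1/660 is smaller: the intermediate fraction 63/20 is closer to x than 41/13.

63/20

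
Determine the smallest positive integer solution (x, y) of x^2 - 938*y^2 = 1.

First expand sqrt(938) as a continued fraction. With x_i = (sqrt(938) + m_i)/d_i and (m_0, d_0) = (0, 1): a_0 = floor(sqrt(938)) = 30, since 30^2 = 900 <= 938 < 961 = 31^2.
Iterate m_{i+1} = d_i*a_i - m_i, d_{i+1} = (938 - m_{i+1}^2)/d_i, a_{i+1} = floor((a_0 + m_{i+1})/d_{i+1}):
  m_1 = 1*30 - 0 = 30, d_1 = (938 - 30^2)/1 = 38/1 = 38, a_1 = floor((30 + 30)/38) = 1.
  m_2 = 38*1 - 30 = 8, d_2 = (938 - 8^2)/38 = 874/38 = 23, a_2 = floor((30 + 8)/23) = 1.
  m_3 = 23*1 - 8 = 15, d_3 = (938 - 15^2)/23 = 713/23 = 31, a_3 = floor((30 + 15)/31) = 1.
  m_4 = 31*1 - 15 = 16, d_4 = (938 - 16^2)/31 = 682/31 = 22, a_4 = floor((30 + 16)/22) = 2.
  m_5 = 22*2 - 16 = 28, d_5 = (938 - 28^2)/22 = 154/22 = 7, a_5 = floor((30 + 28)/7) = 8.
  m_6 = 7*8 - 28 = 28, d_6 = (938 - 28^2)/7 = 154/7 = 22, a_6 = floor((30 + 28)/22) = 2.
  m_7 = 22*2 - 28 = 16, d_7 = (938 - 16^2)/22 = 682/22 = 31, a_7 = floor((30 + 16)/31) = 1.
  m_8 = 31*1 - 16 = 15, d_8 = (938 - 15^2)/31 = 713/31 = 23, a_8 = floor((30 + 15)/23) = 1.
  m_9 = 23*1 - 15 = 8, d_9 = (938 - 8^2)/23 = 874/23 = 38, a_9 = floor((30 + 8)/38) = 1.
  m_10 = 38*1 - 8 = 30, d_10 = (938 - 30^2)/38 = 38/38 = 1, a_10 = floor((30 + 30)/1) = 60.
  m_11 = 1*60 - 30 = 30, d_11 = (938 - 30^2)/1 = 38/1 = 38: (m_11, d_11) = (m_1, d_1) = (30, 38), so from here the quotients repeat a_1, ..., a_10; the period length is 10.
So sqrt(938) = [30; (1, 1, 1, 2, 8, 2, 1, 1, 1, 60)] with period length k = 10.
k is even, so the fundamental solution of x^2 - 938y^2 = 1 is (p_{k-1}, q_{k-1}) = (p_9, q_9); compute convergents through index 9.
Convergents (p_i = a_i*p_{i-1} + p_{i-2}, q_i = a_i*q_{i-1} + q_{i-2} with p_{-2}=0, p_{-1}=1, q_{-2}=1, q_{-1}=0):
  i=0: a_0=30, p_0 = 30*1 + 0 = 30, q_0 = 30*0 + 1 = 1.
  i=1: a_1=1, p_1 = 1*30 + 1 = 31, q_1 = 1*1 + 0 = 1.
  i=2: a_2=1, p_2 = 1*31 + 30 = 61, q_2 = 1*1 + 1 = 2.
  i=3: a_3=1, p_3 = 1*61 + 31 = 92, q_3 = 1*2 + 1 = 3.
  i=4: a_4=2, p_4 = 2*92 + 61 = 245, q_4 = 2*3 + 2 = 8.
  i=5: a_5=8, p_5 = 8*245 + 92 = 2052, q_5 = 8*8 + 3 = 67.
  i=6: a_6=2, p_6 = 2*2052 + 245 = 4349, q_6 = 2*67 + 8 = 142.
  i=7: a_7=1, p_7 = 1*4349 + 2052 = 6401, q_7 = 1*142 + 67 = 209.
  i=8: a_8=1, p_8 = 1*6401 + 4349 = 10750, q_8 = 1*209 + 142 = 351.
  i=9: a_9=1, p_9 = 1*10750 + 6401 = 17151, q_9 = 1*351 + 209 = 560.
Check: 17151^2 - 938*560^2 = 294156801 - 294156800 = 1, so (x, y) = (17151, 560) solves the equation, and by the theorem it is the least positive solution.

(x, y) = (17151, 560)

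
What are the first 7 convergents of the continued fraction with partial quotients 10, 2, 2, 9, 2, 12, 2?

10/1, 21/2, 52/5, 489/47, 1030/99, 12849/1235, 26728/2569

Using the convergent recurrence p_i = a_i*p_{i-1} + p_{i-2}, q_i = a_i*q_{i-1} + q_{i-2} with p_{-2}=0, p_{-1}=1, q_{-2}=1, q_{-1}=0:
  i=0: a_0=10, p_0 = 10*1 + 0 = 10, q_0 = 10*0 + 1 = 1.
  i=1: a_1=2, p_1 = 2*10 + 1 = 21, q_1 = 2*1 + 0 = 2.
  i=2: a_2=2, p_2 = 2*21 + 10 = 52, q_2 = 2*2 + 1 = 5.
  i=3: a_3=9, p_3 = 9*52 + 21 = 489, q_3 = 9*5 + 2 = 47.
  i=4: a_4=2, p_4 = 2*489 + 52 = 1030, q_4 = 2*47 + 5 = 99.
  i=5: a_5=12, p_5 = 12*1030 + 489 = 12849, q_5 = 12*99 + 47 = 1235.
  i=6: a_6=2, p_6 = 2*12849 + 1030 = 26728, q_6 = 2*1235 + 99 = 2569.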